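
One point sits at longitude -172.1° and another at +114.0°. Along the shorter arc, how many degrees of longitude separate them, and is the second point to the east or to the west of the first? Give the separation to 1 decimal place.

73.9° west

Raw difference: 114.0 − -172.1 = 286.1°.
Normalise into (−180°, 180°]: 286.1° − 360° = -73.9°.
Negative ⇒ the second point lies to the west; separation 73.9°.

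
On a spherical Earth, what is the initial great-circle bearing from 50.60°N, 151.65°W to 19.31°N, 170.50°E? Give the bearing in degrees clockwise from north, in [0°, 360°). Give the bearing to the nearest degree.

238°

Δλ = 170.50 − -151.65 = 322.15°; wrapped into (−180°, 180°]: -37.85°.
θ = atan2( sin Δλ · cos φ₂ , cos φ₁ · sin φ₂ − sin φ₁ · cos φ₂ · cos Δλ )
  = atan2(-0.57908, -0.36595) = -122.291° → normalised to [0°, 360°): 237.709°.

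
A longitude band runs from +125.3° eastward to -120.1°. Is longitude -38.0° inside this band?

No

Band width going east from +125.3° to -120.1°: ((-120.1 − 125.3) mod 360) = 114.6°.
Offset of -38.0° east of the west edge: ((-38.0 − 125.3) mod 360) = 196.7°.
196.7° > 114.6° ⇒ outside.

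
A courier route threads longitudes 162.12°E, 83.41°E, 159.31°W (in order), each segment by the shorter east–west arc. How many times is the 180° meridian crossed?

1

Leg 1: +162.12° → +83.41°, shortest Δλ = -78.71° (west) — does not cross 180°.
Leg 2: +83.41° → -159.31°, shortest Δλ = 117.28° (east) — crosses 180°.
Total crossings: 1.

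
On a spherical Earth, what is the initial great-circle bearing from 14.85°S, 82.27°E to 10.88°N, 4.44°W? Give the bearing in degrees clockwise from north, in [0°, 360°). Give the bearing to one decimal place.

Δλ = -4.44 − 82.27 = -86.71°.
θ = atan2( sin Δλ · cos φ₂ , cos φ₁ · sin φ₂ − sin φ₁ · cos φ₂ · cos Δλ )
  = atan2(-0.98041, 0.19689) = -78.644° → normalised to [0°, 360°): 281.356°.

281.4°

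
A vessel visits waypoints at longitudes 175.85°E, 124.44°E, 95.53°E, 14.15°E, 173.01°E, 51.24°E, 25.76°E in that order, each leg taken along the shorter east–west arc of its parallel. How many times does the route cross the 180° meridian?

0

Leg 1: +175.85° → +124.44°, shortest Δλ = -51.41° (west) — does not cross 180°.
Leg 2: +124.44° → +95.53°, shortest Δλ = -28.91° (west) — does not cross 180°.
Leg 3: +95.53° → +14.15°, shortest Δλ = -81.38° (west) — does not cross 180°.
Leg 4: +14.15° → +173.01°, shortest Δλ = 158.86° (east) — does not cross 180°.
Leg 5: +173.01° → +51.24°, shortest Δλ = -121.77° (west) — does not cross 180°.
Leg 6: +51.24° → +25.76°, shortest Δλ = -25.48° (west) — does not cross 180°.
Total crossings: 0.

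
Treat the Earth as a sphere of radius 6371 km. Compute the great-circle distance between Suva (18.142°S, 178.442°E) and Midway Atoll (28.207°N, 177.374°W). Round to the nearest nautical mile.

2793 nmi

Δλ = -177.374 − 178.442 = -355.816°; wrapped into (−180°, 180°]: 4.184°.
Δφ = 28.207 − -18.142 = 46.349°.
a = sin²(Δφ/2) + cos φ₁ · cos φ₂ · sin²(Δλ/2) = 0.155984.
c = 2·atan2(√a, √(1−a)) = 0.81202 rad → d = 6371·c ≈ 5173.40 km ≈ 2793.41 nmi.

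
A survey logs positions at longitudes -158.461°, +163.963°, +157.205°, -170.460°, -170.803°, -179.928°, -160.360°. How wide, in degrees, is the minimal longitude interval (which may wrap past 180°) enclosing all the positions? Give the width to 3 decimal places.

Sort the longitudes: -179.928°, -170.803°, -170.460°, -160.360°, -158.461°, +157.205°, +163.963°.
Eastward gaps between consecutive values (wrapping around): 9.125°, 0.343°, 10.100°, 1.899°, 315.666°, 6.758°, 16.109°.
Largest gap = 315.666° ⇒ minimal covering band is its complement: 360° − 315.666° = 44.334°.
Band runs from +157.205° eastward to -158.461°, crossing the antimeridian.

44.334°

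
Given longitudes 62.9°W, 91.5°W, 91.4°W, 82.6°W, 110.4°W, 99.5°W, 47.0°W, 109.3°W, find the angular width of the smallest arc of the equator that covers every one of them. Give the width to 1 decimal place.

Sort the longitudes: -110.4°, -109.3°, -99.5°, -91.5°, -91.4°, -82.6°, -62.9°, -47.0°.
Eastward gaps between consecutive values (wrapping around): 1.1°, 9.8°, 8.0°, 0.1°, 8.8°, 19.7°, 15.9°, 296.6°.
Largest gap = 296.6° ⇒ minimal covering band is its complement: 360° − 296.6° = 63.4°.
Band runs from -110.4° eastward to -47.0°.

63.4°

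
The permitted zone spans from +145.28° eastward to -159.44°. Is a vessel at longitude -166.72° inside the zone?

Yes

Band width going east from +145.28° to -159.44°: ((-159.44 − 145.28) mod 360) = 55.28°.
Offset of -166.72° east of the west edge: ((-166.72 − 145.28) mod 360) = 48.00°.
48.00° ≤ 55.28° ⇒ inside.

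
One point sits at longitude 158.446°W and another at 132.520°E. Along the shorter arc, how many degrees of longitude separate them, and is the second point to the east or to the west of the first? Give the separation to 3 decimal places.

69.034° west

Raw difference: 132.520 − -158.446 = 290.966°.
Normalise into (−180°, 180°]: 290.966° − 360° = -69.034°.
Negative ⇒ the second point lies to the west; separation 69.034°.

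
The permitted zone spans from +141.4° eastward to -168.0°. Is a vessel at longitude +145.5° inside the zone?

Band width going east from +141.4° to -168.0°: ((-168.0 − 141.4) mod 360) = 50.6°.
Offset of +145.5° east of the west edge: ((145.5 − 141.4) mod 360) = 4.1°.
4.1° ≤ 50.6° ⇒ inside.

Yes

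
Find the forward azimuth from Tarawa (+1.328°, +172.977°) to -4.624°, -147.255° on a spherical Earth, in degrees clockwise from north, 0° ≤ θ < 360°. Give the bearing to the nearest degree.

99°

Δλ = -147.255 − 172.977 = -320.232°; wrapped into (−180°, 180°]: 39.768°.
θ = atan2( sin Δλ · cos φ₂ , cos φ₁ · sin φ₂ − sin φ₁ · cos φ₂ · cos Δλ )
  = atan2(0.63760, -0.09835) = 98.769° → normalised to [0°, 360°): 98.769°.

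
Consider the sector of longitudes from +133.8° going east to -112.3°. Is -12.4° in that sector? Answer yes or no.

Band width going east from +133.8° to -112.3°: ((-112.3 − 133.8) mod 360) = 113.9°.
Offset of -12.4° east of the west edge: ((-12.4 − 133.8) mod 360) = 213.8°.
213.8° > 113.9° ⇒ outside.

No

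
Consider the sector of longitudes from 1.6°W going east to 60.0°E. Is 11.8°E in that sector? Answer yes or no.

Yes

Band width going east from -1.6° to +60.0°: ((60.0 − -1.6) mod 360) = 61.6°.
Offset of +11.8° east of the west edge: ((11.8 − -1.6) mod 360) = 13.4°.
13.4° ≤ 61.6° ⇒ inside.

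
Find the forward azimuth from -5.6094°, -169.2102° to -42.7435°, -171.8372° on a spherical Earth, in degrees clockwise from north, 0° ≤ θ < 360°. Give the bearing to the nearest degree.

183°

Δλ = -171.8372 − -169.2102 = -2.6270°.
θ = atan2( sin Δλ · cos φ₂ , cos φ₁ · sin φ₂ − sin φ₁ · cos φ₂ · cos Δλ )
  = atan2(-0.03366, -0.60376) = -176.809° → normalised to [0°, 360°): 183.191°.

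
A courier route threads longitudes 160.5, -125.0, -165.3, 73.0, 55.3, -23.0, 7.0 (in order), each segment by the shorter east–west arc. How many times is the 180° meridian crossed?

2

Leg 1: +160.5° → -125.0°, shortest Δλ = 74.5° (east) — crosses 180°.
Leg 2: -125.0° → -165.3°, shortest Δλ = -40.3° (west) — does not cross 180°.
Leg 3: -165.3° → +73.0°, shortest Δλ = -121.7° (west) — crosses 180°.
Leg 4: +73.0° → +55.3°, shortest Δλ = -17.7° (west) — does not cross 180°.
Leg 5: +55.3° → -23.0°, shortest Δλ = -78.3° (west) — does not cross 180°.
Leg 6: -23.0° → +7.0°, shortest Δλ = 30.0° (east) — does not cross 180°.
Total crossings: 2.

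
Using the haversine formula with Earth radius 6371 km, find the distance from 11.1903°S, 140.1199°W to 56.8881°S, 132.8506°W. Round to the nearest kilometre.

5120 km

Δλ = -132.8506 − -140.1199 = 7.2693°.
Δφ = -56.8881 − -11.1903 = -45.6978°.
a = sin²(Δφ/2) + cos φ₁ · cos φ₂ · sin²(Δλ/2) = 0.152932.
c = 2·atan2(√a, √(1−a)) = 0.80358 rad → d = 6371·c ≈ 5119.60 km.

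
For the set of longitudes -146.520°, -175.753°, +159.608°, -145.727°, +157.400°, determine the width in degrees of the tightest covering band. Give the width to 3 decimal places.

56.873°

Sort the longitudes: -175.753°, -146.520°, -145.727°, +157.400°, +159.608°.
Eastward gaps between consecutive values (wrapping around): 29.233°, 0.793°, 303.127°, 2.208°, 24.639°.
Largest gap = 303.127° ⇒ minimal covering band is its complement: 360° − 303.127° = 56.873°.
Band runs from +157.400° eastward to -145.727°, crossing the antimeridian.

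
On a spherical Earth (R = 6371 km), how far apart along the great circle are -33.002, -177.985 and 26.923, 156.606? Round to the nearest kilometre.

Δλ = 156.606 − -177.985 = 334.591°; wrapped into (−180°, 180°]: -25.409°.
Δφ = 26.923 − -33.002 = 59.925°.
a = sin²(Δφ/2) + cos φ₁ · cos φ₂ · sin²(Δλ/2) = 0.285599.
c = 2·atan2(√a, √(1−a)) = 1.12763 rad → d = 6371·c ≈ 7184.14 km.

7184 km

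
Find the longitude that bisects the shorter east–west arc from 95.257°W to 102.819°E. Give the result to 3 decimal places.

Signed shortest Δλ from -95.257° to +102.819° is -161.924°.
Midpoint longitude = -95.257° + (-161.924°)/2 = -95.257° − 80.962° = -176.219°.
(The naïve average (-95.257 + +102.819)/2 = 3.781° is on the wrong side of the globe.)

176.219°W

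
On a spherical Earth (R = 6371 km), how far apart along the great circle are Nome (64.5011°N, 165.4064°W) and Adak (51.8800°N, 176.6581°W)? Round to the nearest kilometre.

1545 km

Δλ = -176.6581 − -165.4064 = -11.2517°.
Δφ = 51.8800 − 64.5011 = -12.6211°.
a = sin²(Δφ/2) + cos φ₁ · cos φ₂ · sin²(Δλ/2) = 0.014636.
c = 2·atan2(√a, √(1−a)) = 0.24255 rad → d = 6371·c ≈ 1545.29 km.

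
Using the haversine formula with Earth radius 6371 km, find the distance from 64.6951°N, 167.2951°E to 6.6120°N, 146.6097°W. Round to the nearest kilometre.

Δλ = -146.6097 − 167.2951 = -313.9048°; wrapped into (−180°, 180°]: 46.0952°.
Δφ = 6.6120 − 64.6951 = -58.0831°.
a = sin²(Δφ/2) + cos φ₁ · cos φ₂ · sin²(Δλ/2) = 0.300732.
c = 2·atan2(√a, √(1−a)) = 1.16088 rad → d = 6371·c ≈ 7395.95 km.

7396 km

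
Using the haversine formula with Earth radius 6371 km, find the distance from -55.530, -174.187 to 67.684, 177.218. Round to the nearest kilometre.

Δλ = 177.218 − -174.187 = 351.405°; wrapped into (−180°, 180°]: -8.595°.
Δφ = 67.684 − -55.530 = 123.214°.
a = sin²(Δφ/2) + cos φ₁ · cos φ₂ · sin²(Δλ/2) = 0.775091.
c = 2·atan2(√a, √(1−a)) = 2.15338 rad → d = 6371·c ≈ 13719.17 km.

13719 km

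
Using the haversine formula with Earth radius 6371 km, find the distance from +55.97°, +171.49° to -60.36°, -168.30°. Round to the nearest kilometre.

Δλ = -168.30 − 171.49 = -339.79°; wrapped into (−180°, 180°]: 20.21°.
Δφ = -60.36 − 55.97 = -116.33°.
a = sin²(Δφ/2) + cos φ₁ · cos φ₂ · sin²(Δλ/2) = 0.730290.
c = 2·atan2(√a, √(1−a)) = 2.04944 rad → d = 6371·c ≈ 13057.01 km.

13057 km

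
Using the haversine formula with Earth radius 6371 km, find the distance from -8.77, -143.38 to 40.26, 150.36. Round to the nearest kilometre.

Δλ = 150.36 − -143.38 = 293.74°; wrapped into (−180°, 180°]: -66.26°.
Δφ = 40.26 − -8.77 = 49.03°.
a = sin²(Δφ/2) + cos φ₁ · cos φ₂ · sin²(Δλ/2) = 0.397452.
c = 2·atan2(√a, √(1−a)) = 1.36423 rad → d = 6371·c ≈ 8691.54 km.

8692 km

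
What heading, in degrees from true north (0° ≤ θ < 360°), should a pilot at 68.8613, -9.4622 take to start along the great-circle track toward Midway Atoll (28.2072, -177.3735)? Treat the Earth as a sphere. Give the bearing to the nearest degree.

349°

Δλ = -177.3735 − -9.4622 = -167.9113°.
θ = atan2( sin Δλ · cos φ₂ , cos φ₁ · sin φ₂ − sin φ₁ · cos φ₂ · cos Δλ )
  = atan2(-0.18456, 0.97417) = -10.727° → normalised to [0°, 360°): 349.273°.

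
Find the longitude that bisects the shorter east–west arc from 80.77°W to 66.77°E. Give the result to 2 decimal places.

Signed shortest Δλ from -80.77° to +66.77° is +147.54°.
Midpoint longitude = -80.77° + (+147.54°)/2 = -80.77° + 73.77° = -7.00°.

7.00°W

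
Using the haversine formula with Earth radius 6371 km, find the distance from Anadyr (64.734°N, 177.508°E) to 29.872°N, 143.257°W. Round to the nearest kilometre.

Δλ = -143.257 − 177.508 = -320.765°; wrapped into (−180°, 180°]: 39.235°.
Δφ = 29.872 − 64.734 = -34.862°.
a = sin²(Δφ/2) + cos φ₁ · cos φ₂ · sin²(Δλ/2) = 0.131454.
c = 2·atan2(√a, √(1−a)) = 0.74204 rad → d = 6371·c ≈ 4727.53 km.

4728 km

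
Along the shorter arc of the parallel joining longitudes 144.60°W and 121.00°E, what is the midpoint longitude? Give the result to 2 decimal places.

Signed shortest Δλ from -144.60° to +121.00° is -94.40°.
Midpoint longitude = -144.60° + (-94.40°)/2 = -144.60° − 47.20° = -191.80°.
Normalise into (−180°, 180°]: +168.20°.
(The naïve average (-144.60 + +121.00)/2 = -11.8° is on the wrong side of the globe.)

168.20°E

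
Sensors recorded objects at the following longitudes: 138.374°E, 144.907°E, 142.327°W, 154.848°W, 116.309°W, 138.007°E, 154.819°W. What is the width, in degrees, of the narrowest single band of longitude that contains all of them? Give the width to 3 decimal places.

105.684°

Sort the longitudes: -154.848°, -154.819°, -142.327°, -116.309°, +138.007°, +138.374°, +144.907°.
Eastward gaps between consecutive values (wrapping around): 0.029°, 12.492°, 26.018°, 254.316°, 0.367°, 6.533°, 60.245°.
Largest gap = 254.316° ⇒ minimal covering band is its complement: 360° − 254.316° = 105.684°.
Band runs from +138.007° eastward to -116.309°, crossing the antimeridian.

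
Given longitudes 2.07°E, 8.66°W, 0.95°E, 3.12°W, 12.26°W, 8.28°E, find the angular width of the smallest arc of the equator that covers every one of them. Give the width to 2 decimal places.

20.54°

Sort the longitudes: -12.26°, -8.66°, -3.12°, +0.95°, +2.07°, +8.28°.
Eastward gaps between consecutive values (wrapping around): 3.60°, 5.54°, 4.07°, 1.12°, 6.21°, 339.46°.
Largest gap = 339.46° ⇒ minimal covering band is its complement: 360° − 339.46° = 20.54°.
Band runs from -12.26° eastward to +8.28°.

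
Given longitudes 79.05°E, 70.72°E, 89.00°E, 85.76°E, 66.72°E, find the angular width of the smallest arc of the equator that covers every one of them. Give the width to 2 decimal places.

22.28°

Sort the longitudes: +66.72°, +70.72°, +79.05°, +85.76°, +89.00°.
Eastward gaps between consecutive values (wrapping around): 4.00°, 8.33°, 6.71°, 3.24°, 337.72°.
Largest gap = 337.72° ⇒ minimal covering band is its complement: 360° − 337.72° = 22.28°.
Band runs from +66.72° eastward to +89.00°.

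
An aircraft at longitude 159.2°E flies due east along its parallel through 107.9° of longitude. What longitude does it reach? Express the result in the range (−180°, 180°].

92.9°W

Start at +159.2°; shift +107.9° → +267.1°.
+267.1° lies outside (−180°, 180°]; subtract 360° → -92.9°.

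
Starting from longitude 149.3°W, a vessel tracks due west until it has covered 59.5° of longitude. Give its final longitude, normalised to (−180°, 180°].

151.2°E

Start at -149.3°; shift −59.5° → -208.8°.
-208.8° lies outside (−180°, 180°]; add 360° → +151.2°.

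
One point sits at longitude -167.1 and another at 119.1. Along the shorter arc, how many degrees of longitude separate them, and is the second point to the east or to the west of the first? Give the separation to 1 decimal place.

73.8° west

Raw difference: 119.1 − -167.1 = 286.2°.
Normalise into (−180°, 180°]: 286.2° − 360° = -73.8°.
Negative ⇒ the second point lies to the west; separation 73.8°.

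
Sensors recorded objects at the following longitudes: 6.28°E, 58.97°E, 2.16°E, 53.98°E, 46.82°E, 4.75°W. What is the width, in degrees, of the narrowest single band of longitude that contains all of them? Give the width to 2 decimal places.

63.72°

Sort the longitudes: -4.75°, +2.16°, +6.28°, +46.82°, +53.98°, +58.97°.
Eastward gaps between consecutive values (wrapping around): 6.91°, 4.12°, 40.54°, 7.16°, 4.99°, 296.28°.
Largest gap = 296.28° ⇒ minimal covering band is its complement: 360° − 296.28° = 63.72°.
Band runs from -4.75° eastward to +58.97°.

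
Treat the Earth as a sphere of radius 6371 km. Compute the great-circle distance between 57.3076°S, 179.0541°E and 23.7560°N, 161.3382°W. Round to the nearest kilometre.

9198 km

Δλ = -161.3382 − 179.0541 = -340.3923°; wrapped into (−180°, 180°]: 19.6077°.
Δφ = 23.7560 − -57.3076 = 81.0636°.
a = sin²(Δφ/2) + cos φ₁ · cos φ₂ · sin²(Δλ/2) = 0.436664.
c = 2·atan2(√a, √(1−a)) = 1.44378 rad → d = 6371·c ≈ 9198.35 km.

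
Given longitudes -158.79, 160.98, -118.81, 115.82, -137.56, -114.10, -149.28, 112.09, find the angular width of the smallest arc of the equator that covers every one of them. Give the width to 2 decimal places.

133.81°

Sort the longitudes: -158.79°, -149.28°, -137.56°, -118.81°, -114.10°, +112.09°, +115.82°, +160.98°.
Eastward gaps between consecutive values (wrapping around): 9.51°, 11.72°, 18.75°, 4.71°, 226.19°, 3.73°, 45.16°, 40.23°.
Largest gap = 226.19° ⇒ minimal covering band is its complement: 360° − 226.19° = 133.81°.
Band runs from +112.09° eastward to -114.10°, crossing the antimeridian.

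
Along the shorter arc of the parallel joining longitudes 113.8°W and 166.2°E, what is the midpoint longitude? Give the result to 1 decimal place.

Signed shortest Δλ from -113.8° to +166.2° is -80.0°.
Midpoint longitude = -113.8° + (-80.0°)/2 = -113.8° − 40.0° = -153.8°.
(The naïve average (-113.8 + +166.2)/2 = 26.2° is on the wrong side of the globe.)

153.8°W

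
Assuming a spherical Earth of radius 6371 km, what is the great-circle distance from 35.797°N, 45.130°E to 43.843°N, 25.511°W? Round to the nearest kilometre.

Δλ = -25.511 − 45.130 = -70.641°.
Δφ = 43.843 − 35.797 = 8.046°.
a = sin²(Δφ/2) + cos φ₁ · cos φ₂ · sin²(Δλ/2) = 0.200460.
c = 2·atan2(√a, √(1−a)) = 0.92845 rad → d = 6371·c ≈ 5915.13 km.

5915 km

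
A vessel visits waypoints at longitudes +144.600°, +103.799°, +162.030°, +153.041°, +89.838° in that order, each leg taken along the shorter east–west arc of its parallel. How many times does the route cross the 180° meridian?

0

Leg 1: +144.600° → +103.799°, shortest Δλ = -40.801° (west) — does not cross 180°.
Leg 2: +103.799° → +162.030°, shortest Δλ = 58.231° (east) — does not cross 180°.
Leg 3: +162.030° → +153.041°, shortest Δλ = -8.989° (west) — does not cross 180°.
Leg 4: +153.041° → +89.838°, shortest Δλ = -63.203° (west) — does not cross 180°.
Total crossings: 0.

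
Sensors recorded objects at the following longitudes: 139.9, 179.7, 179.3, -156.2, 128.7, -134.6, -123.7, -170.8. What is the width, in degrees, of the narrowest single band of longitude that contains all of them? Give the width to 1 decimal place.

Sort the longitudes: -170.8°, -156.2°, -134.6°, -123.7°, +128.7°, +139.9°, +179.3°, +179.7°.
Eastward gaps between consecutive values (wrapping around): 14.6°, 21.6°, 10.9°, 252.4°, 11.2°, 39.4°, 0.4°, 9.5°.
Largest gap = 252.4° ⇒ minimal covering band is its complement: 360° − 252.4° = 107.6°.
Band runs from +128.7° eastward to -123.7°, crossing the antimeridian.

107.6°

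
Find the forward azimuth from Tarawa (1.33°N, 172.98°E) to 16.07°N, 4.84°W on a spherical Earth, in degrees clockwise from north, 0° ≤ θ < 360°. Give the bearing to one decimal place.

Δλ = -4.84 − 172.98 = -177.82°.
θ = atan2( sin Δλ · cos φ₂ , cos φ₁ · sin φ₂ − sin φ₁ · cos φ₂ · cos Δλ )
  = atan2(-0.03655, 0.29902) = -6.969° → normalised to [0°, 360°): 353.031°.

353.0°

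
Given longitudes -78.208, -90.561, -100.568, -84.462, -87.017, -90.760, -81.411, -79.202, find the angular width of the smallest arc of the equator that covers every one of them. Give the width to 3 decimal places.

22.360°

Sort the longitudes: -100.568°, -90.760°, -90.561°, -87.017°, -84.462°, -81.411°, -79.202°, -78.208°.
Eastward gaps between consecutive values (wrapping around): 9.808°, 0.199°, 3.544°, 2.555°, 3.051°, 2.209°, 0.994°, 337.640°.
Largest gap = 337.640° ⇒ minimal covering band is its complement: 360° − 337.640° = 22.360°.
Band runs from -100.568° eastward to -78.208°.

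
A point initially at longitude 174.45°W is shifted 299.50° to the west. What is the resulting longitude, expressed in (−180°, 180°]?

Start at -174.45°; shift −299.50° → -473.95°.
-473.95° lies outside (−180°, 180°]; add 360° → -113.95°.

113.95°W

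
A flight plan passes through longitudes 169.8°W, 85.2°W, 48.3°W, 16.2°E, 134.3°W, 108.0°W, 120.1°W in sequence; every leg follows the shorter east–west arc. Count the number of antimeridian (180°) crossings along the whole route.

Leg 1: -169.8° → -85.2°, shortest Δλ = 84.6° (east) — does not cross 180°.
Leg 2: -85.2° → -48.3°, shortest Δλ = 36.9° (east) — does not cross 180°.
Leg 3: -48.3° → +16.2°, shortest Δλ = 64.5° (east) — does not cross 180°.
Leg 4: +16.2° → -134.3°, shortest Δλ = -150.5° (west) — does not cross 180°.
Leg 5: -134.3° → -108.0°, shortest Δλ = 26.3° (east) — does not cross 180°.
Leg 6: -108.0° → -120.1°, shortest Δλ = -12.1° (west) — does not cross 180°.
Total crossings: 0.

0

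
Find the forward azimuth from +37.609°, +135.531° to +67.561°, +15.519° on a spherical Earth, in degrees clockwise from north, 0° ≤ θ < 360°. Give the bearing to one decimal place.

338.7°

Δλ = 15.519 − 135.531 = -120.012°.
θ = atan2( sin Δλ · cos φ₂ , cos φ₁ · sin φ₂ − sin φ₁ · cos φ₂ · cos Δλ )
  = atan2(-0.33052, 0.84873) = -21.278° → normalised to [0°, 360°): 338.722°.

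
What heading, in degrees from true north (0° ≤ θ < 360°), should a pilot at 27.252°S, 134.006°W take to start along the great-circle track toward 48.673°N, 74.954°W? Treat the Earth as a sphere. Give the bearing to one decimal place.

Δλ = -74.954 − -134.006 = 59.052°.
θ = atan2( sin Δλ · cos φ₂ , cos φ₁ · sin φ₂ − sin φ₁ · cos φ₂ · cos Δλ )
  = atan2(0.56634, 0.82310) = 34.530° → normalised to [0°, 360°): 34.530°.

34.5°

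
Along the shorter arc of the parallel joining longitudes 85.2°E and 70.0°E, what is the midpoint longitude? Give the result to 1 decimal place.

Signed shortest Δλ from +85.2° to +70.0° is -15.2°.
Midpoint longitude = +85.2° + (-15.2°)/2 = +85.2° − 7.6° = +77.6°.

77.6°E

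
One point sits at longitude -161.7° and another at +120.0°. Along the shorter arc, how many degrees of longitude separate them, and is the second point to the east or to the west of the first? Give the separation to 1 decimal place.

Raw difference: 120.0 − -161.7 = 281.7°.
Normalise into (−180°, 180°]: 281.7° − 360° = -78.3°.
Negative ⇒ the second point lies to the west; separation 78.3°.

78.3° west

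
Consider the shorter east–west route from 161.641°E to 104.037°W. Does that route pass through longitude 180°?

Yes

Naïve |-104.037 − 161.641| = 265.678° > 180°, so the shorter arc goes the other way round — across 180°.
Signed shortest Δλ = ((-104.037 − 161.641 + 180) mod 360) − 180 = 94.322°.
Going east by 94.322° from +161.641° passes through 180° before reaching -104.037°.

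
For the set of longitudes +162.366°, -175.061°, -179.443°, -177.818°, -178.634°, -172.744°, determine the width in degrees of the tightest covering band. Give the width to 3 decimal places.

24.890°

Sort the longitudes: -179.443°, -178.634°, -177.818°, -175.061°, -172.744°, +162.366°.
Eastward gaps between consecutive values (wrapping around): 0.809°, 0.816°, 2.757°, 2.317°, 335.110°, 18.191°.
Largest gap = 335.110° ⇒ minimal covering band is its complement: 360° − 335.110° = 24.890°.
Band runs from +162.366° eastward to -172.744°, crossing the antimeridian.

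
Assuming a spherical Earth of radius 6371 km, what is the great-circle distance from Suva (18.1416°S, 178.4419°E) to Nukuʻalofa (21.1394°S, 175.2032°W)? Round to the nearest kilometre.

Δλ = -175.2032 − 178.4419 = -353.6451°; wrapped into (−180°, 180°]: 6.3549°.
Δφ = -21.1394 − -18.1416 = -2.9978°.
a = sin²(Δφ/2) + cos φ₁ · cos φ₂ · sin²(Δλ/2) = 0.003407.
c = 2·atan2(√a, √(1−a)) = 0.11681 rad → d = 6371·c ≈ 744.21 km.

744 km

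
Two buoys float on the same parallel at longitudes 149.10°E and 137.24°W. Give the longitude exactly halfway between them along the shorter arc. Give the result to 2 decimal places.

174.07°W

Signed shortest Δλ from +149.10° to -137.24° is +73.66°.
Midpoint longitude = +149.10° + (+73.66°)/2 = +149.10° + 36.83° = +185.93°.
Normalise into (−180°, 180°]: -174.07°.
(The naïve average (+149.10 + -137.24)/2 = 5.93° is on the wrong side of the globe.)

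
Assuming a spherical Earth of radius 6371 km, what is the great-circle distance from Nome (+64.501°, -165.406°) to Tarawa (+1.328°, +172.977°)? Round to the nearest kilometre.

7239 km

Δλ = 172.977 − -165.406 = 338.383°; wrapped into (−180°, 180°]: -21.617°.
Δφ = 1.328 − 64.501 = -63.173°.
a = sin²(Δφ/2) + cos φ₁ · cos φ₂ · sin²(Δλ/2) = 0.289486.
c = 2·atan2(√a, √(1−a)) = 1.13622 rad → d = 6371·c ≈ 7238.84 km.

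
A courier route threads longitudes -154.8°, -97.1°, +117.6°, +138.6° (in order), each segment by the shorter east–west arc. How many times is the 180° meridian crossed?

1

Leg 1: -154.8° → -97.1°, shortest Δλ = 57.7° (east) — does not cross 180°.
Leg 2: -97.1° → +117.6°, shortest Δλ = -145.3° (west) — crosses 180°.
Leg 3: +117.6° → +138.6°, shortest Δλ = 21.0° (east) — does not cross 180°.
Total crossings: 1.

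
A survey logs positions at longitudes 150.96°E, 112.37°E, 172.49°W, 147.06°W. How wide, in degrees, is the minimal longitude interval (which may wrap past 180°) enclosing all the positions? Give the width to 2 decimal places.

100.57°

Sort the longitudes: -172.49°, -147.06°, +112.37°, +150.96°.
Eastward gaps between consecutive values (wrapping around): 25.43°, 259.43°, 38.59°, 36.55°.
Largest gap = 259.43° ⇒ minimal covering band is its complement: 360° − 259.43° = 100.57°.
Band runs from +112.37° eastward to -147.06°, crossing the antimeridian.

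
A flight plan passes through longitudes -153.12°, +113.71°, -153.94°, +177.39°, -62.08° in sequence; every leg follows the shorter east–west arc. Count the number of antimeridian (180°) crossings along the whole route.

Leg 1: -153.12° → +113.71°, shortest Δλ = -93.17° (west) — crosses 180°.
Leg 2: +113.71° → -153.94°, shortest Δλ = 92.35° (east) — crosses 180°.
Leg 3: -153.94° → +177.39°, shortest Δλ = -28.67° (west) — crosses 180°.
Leg 4: +177.39° → -62.08°, shortest Δλ = 120.53° (east) — crosses 180°.
Total crossings: 4.

4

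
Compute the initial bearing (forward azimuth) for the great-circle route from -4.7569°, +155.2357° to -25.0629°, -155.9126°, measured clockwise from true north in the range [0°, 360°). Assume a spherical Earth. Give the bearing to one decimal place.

118.7°

Δλ = -155.9126 − 155.2357 = -311.1483°; wrapped into (−180°, 180°]: 48.8517°.
θ = atan2( sin Δλ · cos φ₂ , cos φ₁ · sin φ₂ − sin φ₁ · cos φ₂ · cos Δλ )
  = atan2(0.68211, -0.37272) = 118.654° → normalised to [0°, 360°): 118.654°.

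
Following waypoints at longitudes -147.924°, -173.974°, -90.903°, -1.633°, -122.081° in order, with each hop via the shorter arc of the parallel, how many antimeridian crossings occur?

Leg 1: -147.924° → -173.974°, shortest Δλ = -26.05° (west) — does not cross 180°.
Leg 2: -173.974° → -90.903°, shortest Δλ = 83.071° (east) — does not cross 180°.
Leg 3: -90.903° → -1.633°, shortest Δλ = 89.27° (east) — does not cross 180°.
Leg 4: -1.633° → -122.081°, shortest Δλ = -120.448° (west) — does not cross 180°.
Total crossings: 0.

0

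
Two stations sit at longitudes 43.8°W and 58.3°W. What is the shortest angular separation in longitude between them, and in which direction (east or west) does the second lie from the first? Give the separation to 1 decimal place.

Raw difference: -58.3 − -43.8 = -14.5°.
Normalise into (−180°, 180°]: -14.5° stays -14.5°.
Negative ⇒ the second point lies to the west; separation 14.5°.

14.5° west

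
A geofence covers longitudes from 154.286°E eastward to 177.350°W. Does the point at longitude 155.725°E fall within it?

Yes

Band width going east from +154.286° to -177.350°: ((-177.350 − 154.286) mod 360) = 28.364°.
Offset of +155.725° east of the west edge: ((155.725 − 154.286) mod 360) = 1.439°.
1.439° ≤ 28.364° ⇒ inside.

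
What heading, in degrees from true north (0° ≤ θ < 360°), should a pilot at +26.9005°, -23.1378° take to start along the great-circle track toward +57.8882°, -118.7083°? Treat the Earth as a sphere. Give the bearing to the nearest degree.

Δλ = -118.7083 − -23.1378 = -95.5705°.
θ = atan2( sin Δλ · cos φ₂ , cos φ₁ · sin φ₂ − sin φ₁ · cos φ₂ · cos Δλ )
  = atan2(-0.52906, 0.77871) = -34.193° → normalised to [0°, 360°): 325.807°.

326°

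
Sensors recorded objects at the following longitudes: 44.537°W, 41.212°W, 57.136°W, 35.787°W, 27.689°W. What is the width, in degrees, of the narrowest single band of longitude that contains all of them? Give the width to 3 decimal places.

Sort the longitudes: -57.136°, -44.537°, -41.212°, -35.787°, -27.689°.
Eastward gaps between consecutive values (wrapping around): 12.599°, 3.325°, 5.425°, 8.098°, 330.553°.
Largest gap = 330.553° ⇒ minimal covering band is its complement: 360° − 330.553° = 29.447°.
Band runs from -57.136° eastward to -27.689°.

29.447°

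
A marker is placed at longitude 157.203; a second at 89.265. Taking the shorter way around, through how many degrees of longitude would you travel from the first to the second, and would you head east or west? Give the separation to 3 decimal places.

Raw difference: 89.265 − 157.203 = -67.938°.
Normalise into (−180°, 180°]: -67.938° stays -67.938°.
Negative ⇒ the second point lies to the west; separation 67.938°.

67.938° west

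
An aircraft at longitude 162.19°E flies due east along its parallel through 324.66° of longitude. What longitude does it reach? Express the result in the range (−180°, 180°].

Start at +162.19°; shift +324.66° → +486.85°.
+486.85° lies outside (−180°, 180°]; subtract 360° → +126.85°.

126.85°E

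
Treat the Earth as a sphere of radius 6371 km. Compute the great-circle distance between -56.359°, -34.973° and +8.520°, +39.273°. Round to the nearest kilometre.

Δλ = 39.273 − -34.973 = 74.246°.
Δφ = 8.520 − -56.359 = 64.879°.
a = sin²(Δφ/2) + cos φ₁ · cos φ₂ · sin²(Δλ/2) = 0.487295.
c = 2·atan2(√a, √(1−a)) = 1.54538 rad → d = 6371·c ≈ 9845.64 km.

9846 km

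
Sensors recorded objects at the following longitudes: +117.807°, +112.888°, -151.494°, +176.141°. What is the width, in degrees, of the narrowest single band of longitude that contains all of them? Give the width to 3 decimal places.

Sort the longitudes: -151.494°, +112.888°, +117.807°, +176.141°.
Eastward gaps between consecutive values (wrapping around): 264.382°, 4.919°, 58.334°, 32.365°.
Largest gap = 264.382° ⇒ minimal covering band is its complement: 360° − 264.382° = 95.618°.
Band runs from +112.888° eastward to -151.494°, crossing the antimeridian.

95.618°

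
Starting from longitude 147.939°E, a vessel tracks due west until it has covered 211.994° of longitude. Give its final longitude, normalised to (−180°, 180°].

64.055°W

Start at +147.939°; shift −211.994° → -64.055°.
-64.055° already lies in (−180°, 180°].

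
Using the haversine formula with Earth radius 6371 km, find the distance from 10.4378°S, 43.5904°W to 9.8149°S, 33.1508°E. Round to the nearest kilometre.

Δλ = 33.1508 − -43.5904 = 76.7412°.
Δφ = -9.8149 − -10.4378 = 0.6229°.
a = sin²(Δφ/2) + cos φ₁ · cos φ₂ · sin²(Δλ/2) = 0.373432.
c = 2·atan2(√a, √(1−a)) = 1.31488 rad → d = 6371·c ≈ 8377.07 km.

8377 km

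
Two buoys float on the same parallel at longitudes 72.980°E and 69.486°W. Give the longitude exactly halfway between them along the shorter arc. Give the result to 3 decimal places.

Signed shortest Δλ from +72.980° to -69.486° is -142.466°.
Midpoint longitude = +72.980° + (-142.466°)/2 = +72.980° − 71.233° = +1.747°.

1.747°E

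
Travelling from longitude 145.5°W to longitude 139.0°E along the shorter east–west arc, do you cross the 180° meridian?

Naïve |139.0 − -145.5| = 284.5° > 180°, so the shorter arc goes the other way round — across 180°.
Signed shortest Δλ = ((139.0 − -145.5 + 180) mod 360) − 180 = -75.5°.
Going west by 75.5° from -145.5° passes through 180° before reaching +139.0°.

Yes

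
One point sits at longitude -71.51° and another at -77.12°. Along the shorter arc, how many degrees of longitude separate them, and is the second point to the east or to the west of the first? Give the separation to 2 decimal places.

Raw difference: -77.12 − -71.51 = -5.61°.
Normalise into (−180°, 180°]: -5.61° stays -5.61°.
Negative ⇒ the second point lies to the west; separation 5.61°.

5.61° west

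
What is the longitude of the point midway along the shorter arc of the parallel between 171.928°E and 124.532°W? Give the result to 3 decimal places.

Signed shortest Δλ from +171.928° to -124.532° is +63.540°.
Midpoint longitude = +171.928° + (+63.540°)/2 = +171.928° + 31.770° = +203.698°.
Normalise into (−180°, 180°]: -156.302°.
(The naïve average (+171.928 + -124.532)/2 = 23.698° is on the wrong side of the globe.)

156.302°W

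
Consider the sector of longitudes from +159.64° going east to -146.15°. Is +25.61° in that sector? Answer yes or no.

No

Band width going east from +159.64° to -146.15°: ((-146.15 − 159.64) mod 360) = 54.21°.
Offset of +25.61° east of the west edge: ((25.61 − 159.64) mod 360) = 225.97°.
225.97° > 54.21° ⇒ outside.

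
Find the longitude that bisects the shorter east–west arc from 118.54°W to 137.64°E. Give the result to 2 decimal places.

170.45°W

Signed shortest Δλ from -118.54° to +137.64° is -103.82°.
Midpoint longitude = -118.54° + (-103.82°)/2 = -118.54° − 51.91° = -170.45°.
(The naïve average (-118.54 + +137.64)/2 = 9.55° is on the wrong side of the globe.)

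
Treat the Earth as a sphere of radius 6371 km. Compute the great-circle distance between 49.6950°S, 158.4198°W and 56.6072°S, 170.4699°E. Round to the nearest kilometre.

2189 km

Δλ = 170.4699 − -158.4198 = 328.8897°; wrapped into (−180°, 180°]: -31.1103°.
Δφ = -56.6072 − -49.6950 = -6.9122°.
a = sin²(Δφ/2) + cos φ₁ · cos φ₂ · sin²(Δλ/2) = 0.029236.
c = 2·atan2(√a, √(1−a)) = 0.34366 rad → d = 6371·c ≈ 2189.46 km.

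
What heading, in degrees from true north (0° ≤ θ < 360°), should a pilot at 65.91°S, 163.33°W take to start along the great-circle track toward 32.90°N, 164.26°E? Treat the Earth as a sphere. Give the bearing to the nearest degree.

333°

Δλ = 164.26 − -163.33 = 327.59°; wrapped into (−180°, 180°]: -32.41°.
θ = atan2( sin Δλ · cos φ₂ , cos φ₁ · sin φ₂ − sin φ₁ · cos φ₂ · cos Δλ )
  = atan2(-0.45001, 0.86881) = -27.383° → normalised to [0°, 360°): 332.617°.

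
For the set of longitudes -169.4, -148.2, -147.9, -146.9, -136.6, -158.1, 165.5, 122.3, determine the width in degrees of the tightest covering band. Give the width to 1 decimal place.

Sort the longitudes: -169.4°, -158.1°, -148.2°, -147.9°, -146.9°, -136.6°, +122.3°, +165.5°.
Eastward gaps between consecutive values (wrapping around): 11.3°, 9.9°, 0.3°, 1.0°, 10.3°, 258.9°, 43.2°, 25.1°.
Largest gap = 258.9° ⇒ minimal covering band is its complement: 360° − 258.9° = 101.1°.
Band runs from +122.3° eastward to -136.6°, crossing the antimeridian.

101.1°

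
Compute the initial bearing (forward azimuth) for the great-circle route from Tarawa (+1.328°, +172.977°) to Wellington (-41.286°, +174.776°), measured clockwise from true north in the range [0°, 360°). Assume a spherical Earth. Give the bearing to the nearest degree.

Δλ = 174.776 − 172.977 = 1.799°.
θ = atan2( sin Δλ · cos φ₂ , cos φ₁ · sin φ₂ − sin φ₁ · cos φ₂ · cos Δλ )
  = atan2(0.02359, -0.67705) = 178.005° → normalised to [0°, 360°): 178.005°.

178°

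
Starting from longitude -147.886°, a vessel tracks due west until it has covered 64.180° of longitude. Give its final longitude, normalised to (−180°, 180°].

Start at -147.886°; shift −64.180° → -212.066°.
-212.066° lies outside (−180°, 180°]; add 360° → +147.934°.

+147.934°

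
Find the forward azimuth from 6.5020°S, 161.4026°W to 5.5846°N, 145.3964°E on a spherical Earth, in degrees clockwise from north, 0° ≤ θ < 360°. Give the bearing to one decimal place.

Δλ = 145.3964 − -161.4026 = 306.7990°; wrapped into (−180°, 180°]: -53.2010°.
θ = atan2( sin Δλ · cos φ₂ , cos φ₁ · sin φ₂ − sin φ₁ · cos φ₂ · cos Δλ )
  = atan2(-0.79694, 0.16420) = -78.358° → normalised to [0°, 360°): 281.642°.

281.6°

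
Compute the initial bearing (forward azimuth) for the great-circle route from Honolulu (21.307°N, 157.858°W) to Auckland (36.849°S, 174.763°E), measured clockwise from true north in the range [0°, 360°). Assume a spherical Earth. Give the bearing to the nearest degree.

Δλ = 174.763 − -157.858 = 332.621°; wrapped into (−180°, 180°]: -27.379°.
θ = atan2( sin Δλ · cos φ₂ , cos φ₁ · sin φ₂ − sin φ₁ · cos φ₂ · cos Δλ )
  = atan2(-0.36800, -0.81692) = -155.750° → normalised to [0°, 360°): 204.250°.

204°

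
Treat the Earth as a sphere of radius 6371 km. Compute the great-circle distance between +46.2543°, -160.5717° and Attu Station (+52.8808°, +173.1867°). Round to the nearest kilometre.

2017 km

Δλ = 173.1867 − -160.5717 = 333.7584°; wrapped into (−180°, 180°]: -26.2416°.
Δφ = 52.8808 − 46.2543 = 6.6265°.
a = sin²(Δφ/2) + cos φ₁ · cos φ₂ · sin²(Δλ/2) = 0.024843.
c = 2·atan2(√a, √(1−a)) = 0.31655 rad → d = 6371·c ≈ 2016.77 km.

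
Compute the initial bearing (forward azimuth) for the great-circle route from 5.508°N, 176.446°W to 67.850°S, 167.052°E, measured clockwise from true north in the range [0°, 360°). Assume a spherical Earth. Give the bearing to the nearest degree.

Δλ = 167.052 − -176.446 = 343.498°; wrapped into (−180°, 180°]: -16.502°.
θ = atan2( sin Δλ · cos φ₂ , cos φ₁ · sin φ₂ − sin φ₁ · cos φ₂ · cos Δλ )
  = atan2(-0.10710, -0.95662) = -173.612° → normalised to [0°, 360°): 186.388°.

186°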